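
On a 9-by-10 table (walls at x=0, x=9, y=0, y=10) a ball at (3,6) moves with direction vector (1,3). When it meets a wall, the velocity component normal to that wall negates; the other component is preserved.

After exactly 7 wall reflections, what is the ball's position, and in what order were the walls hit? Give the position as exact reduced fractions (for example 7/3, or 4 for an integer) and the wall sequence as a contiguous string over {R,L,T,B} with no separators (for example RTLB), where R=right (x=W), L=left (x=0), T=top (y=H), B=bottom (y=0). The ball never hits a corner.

Final position: (0,9)
Wall sequence: TBRTBTL

1. t=4/3 → T at (13/3,10); v=(1,-3)
2. t=10/3 → B at (23/3,0); v=(1,3)
3. t=4/3 → R at (9,4); v=(-1,3)
4. t=2 → T at (7,10); v=(-1,-3)
5. t=10/3 → B at (11/3,0); v=(-1,3)
6. t=10/3 → T at (1/3,10); v=(-1,-3)
7. t=1/3 → L at (0,9); v=(1,-3)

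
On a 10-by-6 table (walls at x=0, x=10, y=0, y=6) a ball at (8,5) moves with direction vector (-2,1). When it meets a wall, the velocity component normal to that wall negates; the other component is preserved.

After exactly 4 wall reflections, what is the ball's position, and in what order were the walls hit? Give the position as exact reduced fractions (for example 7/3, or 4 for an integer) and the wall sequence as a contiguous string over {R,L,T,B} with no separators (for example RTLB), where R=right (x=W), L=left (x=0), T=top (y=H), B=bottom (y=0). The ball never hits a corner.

1. t=1 → T at (6,6); v=(-2,-1)
2. t=3 → L at (0,3); v=(2,-1)
3. t=3 → B at (6,0); v=(2,1)
4. t=2 → R at (10,2); v=(-2,1)

Final position: (10,2)
Wall sequence: TLBR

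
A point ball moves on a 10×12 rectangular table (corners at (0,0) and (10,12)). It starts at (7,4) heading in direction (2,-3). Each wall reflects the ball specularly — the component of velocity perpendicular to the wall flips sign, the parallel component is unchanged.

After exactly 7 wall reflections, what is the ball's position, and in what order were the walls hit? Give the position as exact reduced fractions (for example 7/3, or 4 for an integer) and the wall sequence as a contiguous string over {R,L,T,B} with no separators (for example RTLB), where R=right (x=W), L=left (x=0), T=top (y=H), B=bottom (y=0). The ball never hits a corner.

Final position: (19/3,12)
Wall sequence: BRTLBRT

1. t=4/3 → B at (29/3,0); v=(2,3)
2. t=1/6 → R at (10,1/2); v=(-2,3)
3. t=23/6 → T at (7/3,12); v=(-2,-3)
4. t=7/6 → L at (0,17/2); v=(2,-3)
5. t=17/6 → B at (17/3,0); v=(2,3)
6. t=13/6 → R at (10,13/2); v=(-2,3)
7. t=11/6 → T at (19/3,12); v=(-2,-3)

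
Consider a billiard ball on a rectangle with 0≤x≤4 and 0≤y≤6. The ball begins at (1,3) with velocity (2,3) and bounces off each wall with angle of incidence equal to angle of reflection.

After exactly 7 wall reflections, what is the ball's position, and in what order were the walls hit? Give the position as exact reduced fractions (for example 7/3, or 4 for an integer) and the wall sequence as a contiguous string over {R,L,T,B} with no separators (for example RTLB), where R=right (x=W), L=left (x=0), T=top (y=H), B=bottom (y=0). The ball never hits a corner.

1. t=1 → T at (3,6); v=(2,-3)
2. t=1/2 → R at (4,9/2); v=(-2,-3)
3. t=3/2 → B at (1,0); v=(-2,3)
4. t=1/2 → L at (0,3/2); v=(2,3)
5. t=3/2 → T at (3,6); v=(2,-3)
6. t=1/2 → R at (4,9/2); v=(-2,-3)
7. t=3/2 → B at (1,0); v=(-2,3)

Final position: (1,0)
Wall sequence: TRBLTRB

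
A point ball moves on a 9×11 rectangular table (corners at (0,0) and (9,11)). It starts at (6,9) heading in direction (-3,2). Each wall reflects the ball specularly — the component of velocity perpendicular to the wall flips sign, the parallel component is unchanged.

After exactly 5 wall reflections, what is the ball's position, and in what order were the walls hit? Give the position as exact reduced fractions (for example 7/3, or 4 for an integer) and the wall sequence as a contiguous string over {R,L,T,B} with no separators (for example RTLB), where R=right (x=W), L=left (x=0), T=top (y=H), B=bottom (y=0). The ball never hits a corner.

Final position: (0,3)
Wall sequence: TLRBL

1. t=1 → T at (3,11); v=(-3,-2)
2. t=1 → L at (0,9); v=(3,-2)
3. t=3 → R at (9,3); v=(-3,-2)
4. t=3/2 → B at (9/2,0); v=(-3,2)
5. t=3/2 → L at (0,3); v=(3,2)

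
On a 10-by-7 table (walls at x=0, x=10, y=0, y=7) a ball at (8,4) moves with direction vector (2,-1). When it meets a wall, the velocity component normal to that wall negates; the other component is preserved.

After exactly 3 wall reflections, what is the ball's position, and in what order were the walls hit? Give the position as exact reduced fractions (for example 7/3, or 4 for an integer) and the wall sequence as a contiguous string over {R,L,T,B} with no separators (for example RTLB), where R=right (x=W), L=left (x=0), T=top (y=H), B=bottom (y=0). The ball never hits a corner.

1. t=1 → R at (10,3); v=(-2,-1)
2. t=3 → B at (4,0); v=(-2,1)
3. t=2 → L at (0,2); v=(2,1)

Final position: (0,2)
Wall sequence: RBL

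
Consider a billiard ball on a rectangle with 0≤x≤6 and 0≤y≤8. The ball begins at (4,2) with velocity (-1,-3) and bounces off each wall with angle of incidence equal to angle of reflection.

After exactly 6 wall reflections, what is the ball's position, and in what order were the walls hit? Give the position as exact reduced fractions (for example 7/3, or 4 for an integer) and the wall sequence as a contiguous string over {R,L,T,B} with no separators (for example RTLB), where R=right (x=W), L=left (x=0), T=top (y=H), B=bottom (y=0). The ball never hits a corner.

1. t=2/3 → B at (10/3,0); v=(-1,3)
2. t=8/3 → T at (2/3,8); v=(-1,-3)
3. t=2/3 → L at (0,6); v=(1,-3)
4. t=2 → B at (2,0); v=(1,3)
5. t=8/3 → T at (14/3,8); v=(1,-3)
6. t=4/3 → R at (6,4); v=(-1,-3)

Final position: (6,4)
Wall sequence: BTLBTR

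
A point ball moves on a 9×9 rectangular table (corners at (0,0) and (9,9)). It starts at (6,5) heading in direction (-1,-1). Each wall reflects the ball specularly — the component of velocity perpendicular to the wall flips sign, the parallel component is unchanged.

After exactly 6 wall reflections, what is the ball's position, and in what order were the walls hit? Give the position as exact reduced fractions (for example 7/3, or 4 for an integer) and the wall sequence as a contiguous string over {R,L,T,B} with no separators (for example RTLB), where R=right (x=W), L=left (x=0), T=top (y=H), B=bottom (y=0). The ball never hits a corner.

Final position: (0,1)
Wall sequence: BLTRBL

1. t=5 → B at (1,0); v=(-1,1)
2. t=1 → L at (0,1); v=(1,1)
3. t=8 → T at (8,9); v=(1,-1)
4. t=1 → R at (9,8); v=(-1,-1)
5. t=8 → B at (1,0); v=(-1,1)
6. t=1 → L at (0,1); v=(1,1)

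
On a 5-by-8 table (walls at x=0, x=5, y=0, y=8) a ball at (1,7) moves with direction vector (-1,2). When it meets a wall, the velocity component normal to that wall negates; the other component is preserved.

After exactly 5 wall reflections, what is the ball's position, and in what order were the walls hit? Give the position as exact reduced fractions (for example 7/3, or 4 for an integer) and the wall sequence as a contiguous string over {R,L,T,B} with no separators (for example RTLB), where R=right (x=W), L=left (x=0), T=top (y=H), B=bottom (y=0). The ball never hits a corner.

Final position: (5/2,8)
Wall sequence: TLBRT

1. t=1/2 → T at (1/2,8); v=(-1,-2)
2. t=1/2 → L at (0,7); v=(1,-2)
3. t=7/2 → B at (7/2,0); v=(1,2)
4. t=3/2 → R at (5,3); v=(-1,2)
5. t=5/2 → T at (5/2,8); v=(-1,-2)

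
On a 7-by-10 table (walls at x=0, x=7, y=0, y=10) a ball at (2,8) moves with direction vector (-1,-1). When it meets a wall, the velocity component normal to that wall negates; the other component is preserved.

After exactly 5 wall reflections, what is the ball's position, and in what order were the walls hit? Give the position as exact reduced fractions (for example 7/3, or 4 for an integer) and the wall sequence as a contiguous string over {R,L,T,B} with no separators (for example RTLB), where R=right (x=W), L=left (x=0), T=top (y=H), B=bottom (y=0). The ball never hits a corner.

1. t=2 → L at (0,6); v=(1,-1)
2. t=6 → B at (6,0); v=(1,1)
3. t=1 → R at (7,1); v=(-1,1)
4. t=7 → L at (0,8); v=(1,1)
5. t=2 → T at (2,10); v=(1,-1)

Final position: (2,10)
Wall sequence: LBRLT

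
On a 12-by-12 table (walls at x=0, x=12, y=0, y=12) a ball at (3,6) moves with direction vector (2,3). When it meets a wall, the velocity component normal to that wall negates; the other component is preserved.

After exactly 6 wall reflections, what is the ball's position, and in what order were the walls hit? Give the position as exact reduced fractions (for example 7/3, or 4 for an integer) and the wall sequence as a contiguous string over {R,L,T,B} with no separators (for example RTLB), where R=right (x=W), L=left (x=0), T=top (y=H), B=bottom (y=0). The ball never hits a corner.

Final position: (7,0)
Wall sequence: TRBTLB

1. t=2 → T at (7,12); v=(2,-3)
2. t=5/2 → R at (12,9/2); v=(-2,-3)
3. t=3/2 → B at (9,0); v=(-2,3)
4. t=4 → T at (1,12); v=(-2,-3)
5. t=1/2 → L at (0,21/2); v=(2,-3)
6. t=7/2 → B at (7,0); v=(2,3)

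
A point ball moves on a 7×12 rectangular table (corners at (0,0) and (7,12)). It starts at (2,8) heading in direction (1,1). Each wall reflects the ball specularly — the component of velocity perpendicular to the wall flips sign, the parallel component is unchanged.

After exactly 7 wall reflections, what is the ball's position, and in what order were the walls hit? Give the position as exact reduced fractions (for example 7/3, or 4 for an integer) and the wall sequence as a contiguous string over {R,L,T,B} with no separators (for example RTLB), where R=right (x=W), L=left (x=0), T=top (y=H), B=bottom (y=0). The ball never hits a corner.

1. t=4 → T at (6,12); v=(1,-1)
2. t=1 → R at (7,11); v=(-1,-1)
3. t=7 → L at (0,4); v=(1,-1)
4. t=4 → B at (4,0); v=(1,1)
5. t=3 → R at (7,3); v=(-1,1)
6. t=7 → L at (0,10); v=(1,1)
7. t=2 → T at (2,12); v=(1,-1)

Final position: (2,12)
Wall sequence: TRLBRLT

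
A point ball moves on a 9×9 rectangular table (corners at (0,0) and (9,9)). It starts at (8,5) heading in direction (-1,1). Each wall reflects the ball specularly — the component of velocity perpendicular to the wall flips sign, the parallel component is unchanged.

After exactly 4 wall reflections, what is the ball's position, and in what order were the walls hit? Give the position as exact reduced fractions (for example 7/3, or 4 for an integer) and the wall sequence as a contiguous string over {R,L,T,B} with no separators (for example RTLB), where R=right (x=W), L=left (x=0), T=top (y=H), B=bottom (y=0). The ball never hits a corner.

1. t=4 → T at (4,9); v=(-1,-1)
2. t=4 → L at (0,5); v=(1,-1)
3. t=5 → B at (5,0); v=(1,1)
4. t=4 → R at (9,4); v=(-1,1)

Final position: (9,4)
Wall sequence: TLBR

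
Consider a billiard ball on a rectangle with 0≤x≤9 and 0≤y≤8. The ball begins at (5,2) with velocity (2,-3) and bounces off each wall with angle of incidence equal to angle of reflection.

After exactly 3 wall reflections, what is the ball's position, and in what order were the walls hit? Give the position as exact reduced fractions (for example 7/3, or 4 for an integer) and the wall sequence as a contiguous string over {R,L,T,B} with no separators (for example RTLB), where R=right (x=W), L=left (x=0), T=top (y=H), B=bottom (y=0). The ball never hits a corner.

1. t=2/3 → B at (19/3,0); v=(2,3)
2. t=4/3 → R at (9,4); v=(-2,3)
3. t=4/3 → T at (19/3,8); v=(-2,-3)

Final position: (19/3,8)
Wall sequence: BRT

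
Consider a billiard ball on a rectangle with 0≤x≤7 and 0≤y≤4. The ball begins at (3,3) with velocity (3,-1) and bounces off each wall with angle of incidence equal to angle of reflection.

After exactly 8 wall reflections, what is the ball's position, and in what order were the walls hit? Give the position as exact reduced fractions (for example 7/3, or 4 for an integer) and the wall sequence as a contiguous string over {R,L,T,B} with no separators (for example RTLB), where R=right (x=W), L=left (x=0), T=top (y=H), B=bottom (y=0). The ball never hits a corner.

Final position: (6,0)
Wall sequence: RBLRTLRB

1. t=4/3 → R at (7,5/3); v=(-3,-1)
2. t=5/3 → B at (2,0); v=(-3,1)
3. t=2/3 → L at (0,2/3); v=(3,1)
4. t=7/3 → R at (7,3); v=(-3,1)
5. t=1 → T at (4,4); v=(-3,-1)
6. t=4/3 → L at (0,8/3); v=(3,-1)
7. t=7/3 → R at (7,1/3); v=(-3,-1)
8. t=1/3 → B at (6,0); v=(-3,1)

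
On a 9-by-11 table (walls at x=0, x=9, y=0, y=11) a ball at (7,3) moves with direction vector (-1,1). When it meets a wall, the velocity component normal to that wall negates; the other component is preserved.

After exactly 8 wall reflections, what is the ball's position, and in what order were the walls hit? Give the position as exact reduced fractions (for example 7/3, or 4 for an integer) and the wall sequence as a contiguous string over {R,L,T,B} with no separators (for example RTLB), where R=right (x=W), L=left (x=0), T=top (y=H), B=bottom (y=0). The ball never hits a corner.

Final position: (2,0)
Wall sequence: LTRBLTRB

1. t=7 → L at (0,10); v=(1,1)
2. t=1 → T at (1,11); v=(1,-1)
3. t=8 → R at (9,3); v=(-1,-1)
4. t=3 → B at (6,0); v=(-1,1)
5. t=6 → L at (0,6); v=(1,1)
6. t=5 → T at (5,11); v=(1,-1)
7. t=4 → R at (9,7); v=(-1,-1)
8. t=7 → B at (2,0); v=(-1,1)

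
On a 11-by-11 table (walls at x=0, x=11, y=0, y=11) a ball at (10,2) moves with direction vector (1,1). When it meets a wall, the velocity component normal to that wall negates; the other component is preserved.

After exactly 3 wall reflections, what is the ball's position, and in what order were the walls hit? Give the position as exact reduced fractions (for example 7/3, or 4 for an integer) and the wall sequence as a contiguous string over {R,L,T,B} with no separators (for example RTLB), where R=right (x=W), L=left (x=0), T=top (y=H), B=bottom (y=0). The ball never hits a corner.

Final position: (0,8)
Wall sequence: RTL

1. t=1 → R at (11,3); v=(-1,1)
2. t=8 → T at (3,11); v=(-1,-1)
3. t=3 → L at (0,8); v=(1,-1)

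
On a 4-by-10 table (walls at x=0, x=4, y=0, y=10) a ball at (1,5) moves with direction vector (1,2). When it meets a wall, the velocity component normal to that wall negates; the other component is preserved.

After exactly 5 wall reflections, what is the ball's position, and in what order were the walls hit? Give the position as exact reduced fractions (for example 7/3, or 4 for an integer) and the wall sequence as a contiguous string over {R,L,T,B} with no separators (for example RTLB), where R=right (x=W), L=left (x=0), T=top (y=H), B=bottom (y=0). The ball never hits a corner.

Final position: (4,7)
Wall sequence: TRLBR

1. t=5/2 → T at (7/2,10); v=(1,-2)
2. t=1/2 → R at (4,9); v=(-1,-2)
3. t=4 → L at (0,1); v=(1,-2)
4. t=1/2 → B at (1/2,0); v=(1,2)
5. t=7/2 → R at (4,7); v=(-1,2)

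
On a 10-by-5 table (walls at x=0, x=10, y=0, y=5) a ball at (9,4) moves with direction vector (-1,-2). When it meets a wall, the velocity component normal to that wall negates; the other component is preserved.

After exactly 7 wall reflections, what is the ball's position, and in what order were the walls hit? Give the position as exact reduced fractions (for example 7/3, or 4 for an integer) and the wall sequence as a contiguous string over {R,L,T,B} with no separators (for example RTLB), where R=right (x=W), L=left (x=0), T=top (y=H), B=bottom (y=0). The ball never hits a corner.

Final position: (11/2,5)
Wall sequence: BTBLTBT

1. t=2 → B at (7,0); v=(-1,2)
2. t=5/2 → T at (9/2,5); v=(-1,-2)
3. t=5/2 → B at (2,0); v=(-1,2)
4. t=2 → L at (0,4); v=(1,2)
5. t=1/2 → T at (1/2,5); v=(1,-2)
6. t=5/2 → B at (3,0); v=(1,2)
7. t=5/2 → T at (11/2,5); v=(1,-2)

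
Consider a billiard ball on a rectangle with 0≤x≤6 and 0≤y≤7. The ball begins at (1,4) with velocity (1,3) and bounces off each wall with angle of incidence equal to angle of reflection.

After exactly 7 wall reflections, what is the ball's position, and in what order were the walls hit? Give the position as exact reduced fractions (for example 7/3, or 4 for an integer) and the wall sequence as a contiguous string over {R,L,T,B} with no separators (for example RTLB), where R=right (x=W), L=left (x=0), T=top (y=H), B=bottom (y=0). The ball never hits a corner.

Final position: (0,5)
Wall sequence: TBRTBTL

1. t=1 → T at (2,7); v=(1,-3)
2. t=7/3 → B at (13/3,0); v=(1,3)
3. t=5/3 → R at (6,5); v=(-1,3)
4. t=2/3 → T at (16/3,7); v=(-1,-3)
5. t=7/3 → B at (3,0); v=(-1,3)
6. t=7/3 → T at (2/3,7); v=(-1,-3)
7. t=2/3 → L at (0,5); v=(1,-3)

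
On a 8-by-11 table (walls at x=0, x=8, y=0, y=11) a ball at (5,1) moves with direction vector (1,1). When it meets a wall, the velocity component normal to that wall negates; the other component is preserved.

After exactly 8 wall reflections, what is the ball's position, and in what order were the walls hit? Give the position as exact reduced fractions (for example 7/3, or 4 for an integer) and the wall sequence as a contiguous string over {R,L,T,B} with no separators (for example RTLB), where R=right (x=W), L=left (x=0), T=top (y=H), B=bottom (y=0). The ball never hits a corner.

Final position: (8,8)
Wall sequence: RTLRBLTR

1. t=3 → R at (8,4); v=(-1,1)
2. t=7 → T at (1,11); v=(-1,-1)
3. t=1 → L at (0,10); v=(1,-1)
4. t=8 → R at (8,2); v=(-1,-1)
5. t=2 → B at (6,0); v=(-1,1)
6. t=6 → L at (0,6); v=(1,1)
7. t=5 → T at (5,11); v=(1,-1)
8. t=3 → R at (8,8); v=(-1,-1)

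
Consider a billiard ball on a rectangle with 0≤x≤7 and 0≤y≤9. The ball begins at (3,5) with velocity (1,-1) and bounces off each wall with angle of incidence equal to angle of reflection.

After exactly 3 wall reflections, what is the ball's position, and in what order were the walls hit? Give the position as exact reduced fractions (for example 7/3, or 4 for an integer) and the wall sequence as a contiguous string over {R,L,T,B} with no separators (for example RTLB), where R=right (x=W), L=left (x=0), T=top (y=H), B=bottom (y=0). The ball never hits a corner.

Final position: (0,6)
Wall sequence: RBL

1. t=4 → R at (7,1); v=(-1,-1)
2. t=1 → B at (6,0); v=(-1,1)
3. t=6 → L at (0,6); v=(1,1)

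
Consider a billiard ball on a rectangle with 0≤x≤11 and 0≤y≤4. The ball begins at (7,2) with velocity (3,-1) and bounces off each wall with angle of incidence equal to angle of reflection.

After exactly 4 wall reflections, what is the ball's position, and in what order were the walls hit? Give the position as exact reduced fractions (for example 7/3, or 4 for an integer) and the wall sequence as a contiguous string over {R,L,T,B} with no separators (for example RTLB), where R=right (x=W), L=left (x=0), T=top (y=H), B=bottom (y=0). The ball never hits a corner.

1. t=4/3 → R at (11,2/3); v=(-3,-1)
2. t=2/3 → B at (9,0); v=(-3,1)
3. t=3 → L at (0,3); v=(3,1)
4. t=1 → T at (3,4); v=(3,-1)

Final position: (3,4)
Wall sequence: RBLT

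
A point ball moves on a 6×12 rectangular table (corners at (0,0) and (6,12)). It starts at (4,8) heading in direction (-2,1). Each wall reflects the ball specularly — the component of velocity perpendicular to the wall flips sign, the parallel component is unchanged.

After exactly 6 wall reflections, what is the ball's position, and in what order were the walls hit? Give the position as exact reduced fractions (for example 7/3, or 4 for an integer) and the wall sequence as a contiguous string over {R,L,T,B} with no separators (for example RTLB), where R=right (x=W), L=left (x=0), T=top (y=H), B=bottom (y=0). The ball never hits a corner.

Final position: (0,2)
Wall sequence: LTRLRL

1. t=2 → L at (0,10); v=(2,1)
2. t=2 → T at (4,12); v=(2,-1)
3. t=1 → R at (6,11); v=(-2,-1)
4. t=3 → L at (0,8); v=(2,-1)
5. t=3 → R at (6,5); v=(-2,-1)
6. t=3 → L at (0,2); v=(2,-1)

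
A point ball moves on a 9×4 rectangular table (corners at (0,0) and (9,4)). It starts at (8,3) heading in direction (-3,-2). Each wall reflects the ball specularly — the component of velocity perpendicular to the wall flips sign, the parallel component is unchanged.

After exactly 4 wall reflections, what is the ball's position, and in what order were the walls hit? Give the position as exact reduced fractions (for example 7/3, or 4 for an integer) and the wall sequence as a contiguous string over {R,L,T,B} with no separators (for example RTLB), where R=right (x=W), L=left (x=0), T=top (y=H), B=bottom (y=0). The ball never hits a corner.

1. t=3/2 → B at (7/2,0); v=(-3,2)
2. t=7/6 → L at (0,7/3); v=(3,2)
3. t=5/6 → T at (5/2,4); v=(3,-2)
4. t=2 → B at (17/2,0); v=(3,2)

Final position: (17/2,0)
Wall sequence: BLTB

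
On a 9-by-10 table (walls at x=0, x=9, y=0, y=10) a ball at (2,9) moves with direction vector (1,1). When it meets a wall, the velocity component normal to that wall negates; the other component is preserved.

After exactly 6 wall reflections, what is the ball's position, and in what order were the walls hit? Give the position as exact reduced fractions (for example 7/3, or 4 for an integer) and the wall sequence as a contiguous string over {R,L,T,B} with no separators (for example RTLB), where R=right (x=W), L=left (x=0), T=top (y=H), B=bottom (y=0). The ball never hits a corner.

1. t=1 → T at (3,10); v=(1,-1)
2. t=6 → R at (9,4); v=(-1,-1)
3. t=4 → B at (5,0); v=(-1,1)
4. t=5 → L at (0,5); v=(1,1)
5. t=5 → T at (5,10); v=(1,-1)
6. t=4 → R at (9,6); v=(-1,-1)

Final position: (9,6)
Wall sequence: TRBLTR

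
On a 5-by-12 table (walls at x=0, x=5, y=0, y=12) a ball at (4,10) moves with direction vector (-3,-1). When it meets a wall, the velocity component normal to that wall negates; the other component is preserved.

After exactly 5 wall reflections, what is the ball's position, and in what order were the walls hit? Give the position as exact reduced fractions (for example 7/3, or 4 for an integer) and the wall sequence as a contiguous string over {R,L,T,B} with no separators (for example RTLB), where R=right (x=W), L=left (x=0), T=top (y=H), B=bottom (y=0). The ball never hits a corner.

Final position: (0,2)
Wall sequence: LRLRL

1. t=4/3 → L at (0,26/3); v=(3,-1)
2. t=5/3 → R at (5,7); v=(-3,-1)
3. t=5/3 → L at (0,16/3); v=(3,-1)
4. t=5/3 → R at (5,11/3); v=(-3,-1)
5. t=5/3 → L at (0,2); v=(3,-1)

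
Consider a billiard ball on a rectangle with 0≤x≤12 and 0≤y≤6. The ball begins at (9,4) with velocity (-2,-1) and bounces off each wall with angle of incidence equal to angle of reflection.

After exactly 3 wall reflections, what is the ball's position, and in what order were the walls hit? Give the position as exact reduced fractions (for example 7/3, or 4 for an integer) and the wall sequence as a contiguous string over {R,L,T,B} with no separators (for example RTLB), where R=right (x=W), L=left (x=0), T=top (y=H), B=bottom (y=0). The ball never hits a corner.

1. t=4 → B at (1,0); v=(-2,1)
2. t=1/2 → L at (0,1/2); v=(2,1)
3. t=11/2 → T at (11,6); v=(2,-1)

Final position: (11,6)
Wall sequence: BLT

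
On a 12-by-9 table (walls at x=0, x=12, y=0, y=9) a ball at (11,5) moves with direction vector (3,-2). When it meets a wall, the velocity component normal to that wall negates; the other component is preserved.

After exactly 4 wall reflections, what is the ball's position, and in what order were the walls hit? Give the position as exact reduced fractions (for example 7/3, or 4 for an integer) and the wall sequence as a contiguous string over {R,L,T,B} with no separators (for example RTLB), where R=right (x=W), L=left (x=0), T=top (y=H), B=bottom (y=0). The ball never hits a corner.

Final position: (8,9)
Wall sequence: RBLT

1. t=1/3 → R at (12,13/3); v=(-3,-2)
2. t=13/6 → B at (11/2,0); v=(-3,2)
3. t=11/6 → L at (0,11/3); v=(3,2)
4. t=8/3 → T at (8,9); v=(3,-2)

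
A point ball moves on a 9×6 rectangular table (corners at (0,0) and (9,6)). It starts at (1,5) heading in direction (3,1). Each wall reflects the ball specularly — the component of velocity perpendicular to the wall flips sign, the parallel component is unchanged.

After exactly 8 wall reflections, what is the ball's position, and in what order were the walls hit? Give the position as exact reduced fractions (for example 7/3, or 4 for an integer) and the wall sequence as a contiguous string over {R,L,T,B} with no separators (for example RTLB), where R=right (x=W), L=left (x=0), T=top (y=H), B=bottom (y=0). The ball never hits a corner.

1. t=1 → T at (4,6); v=(3,-1)
2. t=5/3 → R at (9,13/3); v=(-3,-1)
3. t=3 → L at (0,4/3); v=(3,-1)
4. t=4/3 → B at (4,0); v=(3,1)
5. t=5/3 → R at (9,5/3); v=(-3,1)
6. t=3 → L at (0,14/3); v=(3,1)
7. t=4/3 → T at (4,6); v=(3,-1)
8. t=5/3 → R at (9,13/3); v=(-3,-1)

Final position: (9,13/3)
Wall sequence: TRLBRLTR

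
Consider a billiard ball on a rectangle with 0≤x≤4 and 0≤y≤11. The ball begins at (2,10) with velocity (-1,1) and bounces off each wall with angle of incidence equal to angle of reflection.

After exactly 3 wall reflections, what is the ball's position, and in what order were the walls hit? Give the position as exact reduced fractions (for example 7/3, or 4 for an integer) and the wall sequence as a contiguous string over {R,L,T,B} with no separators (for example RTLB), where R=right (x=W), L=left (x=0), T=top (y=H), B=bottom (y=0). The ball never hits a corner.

1. t=1 → T at (1,11); v=(-1,-1)
2. t=1 → L at (0,10); v=(1,-1)
3. t=4 → R at (4,6); v=(-1,-1)

Final position: (4,6)
Wall sequence: TLR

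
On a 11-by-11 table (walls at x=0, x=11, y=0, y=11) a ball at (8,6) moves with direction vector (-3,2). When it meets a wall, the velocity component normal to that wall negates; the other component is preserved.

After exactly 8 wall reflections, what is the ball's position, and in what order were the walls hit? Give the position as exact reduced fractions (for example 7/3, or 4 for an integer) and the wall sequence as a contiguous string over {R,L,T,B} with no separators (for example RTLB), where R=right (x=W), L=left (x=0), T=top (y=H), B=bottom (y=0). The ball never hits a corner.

Final position: (0,10/3)
Wall sequence: TLRBLTRL

1. t=5/2 → T at (1/2,11); v=(-3,-2)
2. t=1/6 → L at (0,32/3); v=(3,-2)
3. t=11/3 → R at (11,10/3); v=(-3,-2)
4. t=5/3 → B at (6,0); v=(-3,2)
5. t=2 → L at (0,4); v=(3,2)
6. t=7/2 → T at (21/2,11); v=(3,-2)
7. t=1/6 → R at (11,32/3); v=(-3,-2)
8. t=11/3 → L at (0,10/3); v=(3,-2)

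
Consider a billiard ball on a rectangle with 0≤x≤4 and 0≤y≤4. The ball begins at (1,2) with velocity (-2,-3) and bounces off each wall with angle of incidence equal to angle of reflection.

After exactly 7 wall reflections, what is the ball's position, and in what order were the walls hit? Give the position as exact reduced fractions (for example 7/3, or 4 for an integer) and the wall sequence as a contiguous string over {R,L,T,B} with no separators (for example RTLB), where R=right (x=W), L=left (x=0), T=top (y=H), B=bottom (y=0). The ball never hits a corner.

1. t=1/2 → L at (0,1/2); v=(2,-3)
2. t=1/6 → B at (1/3,0); v=(2,3)
3. t=4/3 → T at (3,4); v=(2,-3)
4. t=1/2 → R at (4,5/2); v=(-2,-3)
5. t=5/6 → B at (7/3,0); v=(-2,3)
6. t=7/6 → L at (0,7/2); v=(2,3)
7. t=1/6 → T at (1/3,4); v=(2,-3)

Final position: (1/3,4)
Wall sequence: LBTRBLT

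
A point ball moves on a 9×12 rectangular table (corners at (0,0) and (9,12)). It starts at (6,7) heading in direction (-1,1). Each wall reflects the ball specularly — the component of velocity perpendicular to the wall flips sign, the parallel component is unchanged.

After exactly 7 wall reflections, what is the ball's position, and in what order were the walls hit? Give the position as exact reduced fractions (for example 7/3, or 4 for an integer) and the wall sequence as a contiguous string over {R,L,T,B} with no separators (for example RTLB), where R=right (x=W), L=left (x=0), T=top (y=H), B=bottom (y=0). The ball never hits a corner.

1. t=5 → T at (1,12); v=(-1,-1)
2. t=1 → L at (0,11); v=(1,-1)
3. t=9 → R at (9,2); v=(-1,-1)
4. t=2 → B at (7,0); v=(-1,1)
5. t=7 → L at (0,7); v=(1,1)
6. t=5 → T at (5,12); v=(1,-1)
7. t=4 → R at (9,8); v=(-1,-1)

Final position: (9,8)
Wall sequence: TLRBLTR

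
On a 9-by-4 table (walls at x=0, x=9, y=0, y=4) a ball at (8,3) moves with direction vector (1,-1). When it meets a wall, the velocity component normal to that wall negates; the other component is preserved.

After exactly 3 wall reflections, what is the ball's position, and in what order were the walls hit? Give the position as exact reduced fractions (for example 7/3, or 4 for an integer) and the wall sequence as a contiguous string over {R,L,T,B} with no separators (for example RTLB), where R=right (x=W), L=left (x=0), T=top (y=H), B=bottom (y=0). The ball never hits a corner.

Final position: (3,4)
Wall sequence: RBT

1. t=1 → R at (9,2); v=(-1,-1)
2. t=2 → B at (7,0); v=(-1,1)
3. t=4 → T at (3,4); v=(-1,-1)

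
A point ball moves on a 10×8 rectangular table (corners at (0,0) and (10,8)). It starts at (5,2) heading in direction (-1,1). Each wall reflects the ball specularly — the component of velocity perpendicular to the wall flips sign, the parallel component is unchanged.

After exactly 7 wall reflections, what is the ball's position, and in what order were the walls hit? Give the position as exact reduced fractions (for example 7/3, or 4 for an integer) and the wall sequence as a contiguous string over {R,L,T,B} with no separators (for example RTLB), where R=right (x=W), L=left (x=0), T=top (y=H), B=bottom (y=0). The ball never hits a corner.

1. t=5 → L at (0,7); v=(1,1)
2. t=1 → T at (1,8); v=(1,-1)
3. t=8 → B at (9,0); v=(1,1)
4. t=1 → R at (10,1); v=(-1,1)
5. t=7 → T at (3,8); v=(-1,-1)
6. t=3 → L at (0,5); v=(1,-1)
7. t=5 → B at (5,0); v=(1,1)

Final position: (5,0)
Wall sequence: LTBRTLB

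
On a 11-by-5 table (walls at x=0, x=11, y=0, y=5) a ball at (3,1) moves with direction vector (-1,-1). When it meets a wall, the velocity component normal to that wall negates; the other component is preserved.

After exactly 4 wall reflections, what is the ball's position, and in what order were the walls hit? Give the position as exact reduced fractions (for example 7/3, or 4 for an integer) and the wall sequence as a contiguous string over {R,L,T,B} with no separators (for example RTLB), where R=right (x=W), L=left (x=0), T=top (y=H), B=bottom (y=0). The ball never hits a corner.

1. t=1 → B at (2,0); v=(-1,1)
2. t=2 → L at (0,2); v=(1,1)
3. t=3 → T at (3,5); v=(1,-1)
4. t=5 → B at (8,0); v=(1,1)

Final position: (8,0)
Wall sequence: BLTB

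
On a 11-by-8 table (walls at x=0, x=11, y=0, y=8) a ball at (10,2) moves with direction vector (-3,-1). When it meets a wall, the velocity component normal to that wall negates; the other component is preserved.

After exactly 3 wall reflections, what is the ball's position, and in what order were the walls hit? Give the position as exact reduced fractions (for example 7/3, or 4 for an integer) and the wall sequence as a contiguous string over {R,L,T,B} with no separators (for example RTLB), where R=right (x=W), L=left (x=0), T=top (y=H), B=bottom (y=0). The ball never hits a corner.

1. t=2 → B at (4,0); v=(-3,1)
2. t=4/3 → L at (0,4/3); v=(3,1)
3. t=11/3 → R at (11,5); v=(-3,1)

Final position: (11,5)
Wall sequence: BLR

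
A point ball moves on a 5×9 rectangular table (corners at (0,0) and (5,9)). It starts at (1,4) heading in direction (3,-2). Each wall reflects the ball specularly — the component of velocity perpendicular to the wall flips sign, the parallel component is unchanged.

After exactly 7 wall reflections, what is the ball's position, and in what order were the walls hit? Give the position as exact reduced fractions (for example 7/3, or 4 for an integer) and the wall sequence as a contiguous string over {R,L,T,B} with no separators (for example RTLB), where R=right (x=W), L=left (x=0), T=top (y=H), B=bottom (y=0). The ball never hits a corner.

1. t=4/3 → R at (5,4/3); v=(-3,-2)
2. t=2/3 → B at (3,0); v=(-3,2)
3. t=1 → L at (0,2); v=(3,2)
4. t=5/3 → R at (5,16/3); v=(-3,2)
5. t=5/3 → L at (0,26/3); v=(3,2)
6. t=1/6 → T at (1/2,9); v=(3,-2)
7. t=3/2 → R at (5,6); v=(-3,-2)

Final position: (5,6)
Wall sequence: RBLRLTR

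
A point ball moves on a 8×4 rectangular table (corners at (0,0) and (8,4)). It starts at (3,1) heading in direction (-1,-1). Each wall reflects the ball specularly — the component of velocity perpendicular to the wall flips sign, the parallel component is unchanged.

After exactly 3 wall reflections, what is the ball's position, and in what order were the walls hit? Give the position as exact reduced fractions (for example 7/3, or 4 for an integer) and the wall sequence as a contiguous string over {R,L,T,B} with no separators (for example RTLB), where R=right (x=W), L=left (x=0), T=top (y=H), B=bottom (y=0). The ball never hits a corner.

1. t=1 → B at (2,0); v=(-1,1)
2. t=2 → L at (0,2); v=(1,1)
3. t=2 → T at (2,4); v=(1,-1)

Final position: (2,4)
Wall sequence: BLT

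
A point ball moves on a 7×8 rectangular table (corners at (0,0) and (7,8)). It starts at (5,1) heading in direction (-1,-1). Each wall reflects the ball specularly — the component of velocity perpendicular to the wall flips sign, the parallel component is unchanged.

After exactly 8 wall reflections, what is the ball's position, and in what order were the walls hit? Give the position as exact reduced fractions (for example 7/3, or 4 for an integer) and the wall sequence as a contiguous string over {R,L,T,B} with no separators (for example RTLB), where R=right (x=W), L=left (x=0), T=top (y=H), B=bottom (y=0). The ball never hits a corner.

Final position: (7,7)
Wall sequence: BLTRBLTR

1. t=1 → B at (4,0); v=(-1,1)
2. t=4 → L at (0,4); v=(1,1)
3. t=4 → T at (4,8); v=(1,-1)
4. t=3 → R at (7,5); v=(-1,-1)
5. t=5 → B at (2,0); v=(-1,1)
6. t=2 → L at (0,2); v=(1,1)
7. t=6 → T at (6,8); v=(1,-1)
8. t=1 → R at (7,7); v=(-1,-1)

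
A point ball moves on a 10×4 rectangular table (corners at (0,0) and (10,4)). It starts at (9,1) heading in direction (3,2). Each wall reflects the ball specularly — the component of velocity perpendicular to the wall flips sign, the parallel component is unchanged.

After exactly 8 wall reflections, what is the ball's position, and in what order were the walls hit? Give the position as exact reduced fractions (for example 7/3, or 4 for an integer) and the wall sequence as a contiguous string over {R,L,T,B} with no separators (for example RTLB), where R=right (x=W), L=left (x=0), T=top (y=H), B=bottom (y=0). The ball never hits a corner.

1. t=1/3 → R at (10,5/3); v=(-3,2)
2. t=7/6 → T at (13/2,4); v=(-3,-2)
3. t=2 → B at (1/2,0); v=(-3,2)
4. t=1/6 → L at (0,1/3); v=(3,2)
5. t=11/6 → T at (11/2,4); v=(3,-2)
6. t=3/2 → R at (10,1); v=(-3,-2)
7. t=1/2 → B at (17/2,0); v=(-3,2)
8. t=2 → T at (5/2,4); v=(-3,-2)

Final position: (5/2,4)
Wall sequence: RTBLTRBT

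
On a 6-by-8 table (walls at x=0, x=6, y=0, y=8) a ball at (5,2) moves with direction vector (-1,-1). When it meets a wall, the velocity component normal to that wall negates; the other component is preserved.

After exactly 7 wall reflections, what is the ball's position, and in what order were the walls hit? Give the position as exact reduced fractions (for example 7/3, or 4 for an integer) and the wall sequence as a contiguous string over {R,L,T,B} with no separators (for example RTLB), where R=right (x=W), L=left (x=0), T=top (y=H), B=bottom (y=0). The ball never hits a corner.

Final position: (6,5)
Wall sequence: BLTRLBR

1. t=2 → B at (3,0); v=(-1,1)
2. t=3 → L at (0,3); v=(1,1)
3. t=5 → T at (5,8); v=(1,-1)
4. t=1 → R at (6,7); v=(-1,-1)
5. t=6 → L at (0,1); v=(1,-1)
6. t=1 → B at (1,0); v=(1,1)
7. t=5 → R at (6,5); v=(-1,1)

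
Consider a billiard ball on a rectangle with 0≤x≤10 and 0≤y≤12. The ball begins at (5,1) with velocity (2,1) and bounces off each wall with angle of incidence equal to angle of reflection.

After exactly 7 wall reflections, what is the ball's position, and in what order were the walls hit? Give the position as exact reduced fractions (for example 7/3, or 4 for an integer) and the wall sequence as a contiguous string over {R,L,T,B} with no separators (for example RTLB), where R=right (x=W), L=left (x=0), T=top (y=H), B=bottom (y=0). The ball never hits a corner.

Final position: (9,0)
Wall sequence: RLTRLRB

1. t=5/2 → R at (10,7/2); v=(-2,1)
2. t=5 → L at (0,17/2); v=(2,1)
3. t=7/2 → T at (7,12); v=(2,-1)
4. t=3/2 → R at (10,21/2); v=(-2,-1)
5. t=5 → L at (0,11/2); v=(2,-1)
6. t=5 → R at (10,1/2); v=(-2,-1)
7. t=1/2 → B at (9,0); v=(-2,1)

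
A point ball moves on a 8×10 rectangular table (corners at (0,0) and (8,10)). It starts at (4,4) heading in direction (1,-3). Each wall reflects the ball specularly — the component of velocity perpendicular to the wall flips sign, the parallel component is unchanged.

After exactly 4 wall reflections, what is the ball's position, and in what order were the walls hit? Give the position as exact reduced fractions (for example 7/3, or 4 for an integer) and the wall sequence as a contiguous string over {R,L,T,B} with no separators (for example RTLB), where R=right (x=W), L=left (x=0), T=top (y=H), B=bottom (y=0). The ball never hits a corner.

1. t=4/3 → B at (16/3,0); v=(1,3)
2. t=8/3 → R at (8,8); v=(-1,3)
3. t=2/3 → T at (22/3,10); v=(-1,-3)
4. t=10/3 → B at (4,0); v=(-1,3)

Final position: (4,0)
Wall sequence: BRTB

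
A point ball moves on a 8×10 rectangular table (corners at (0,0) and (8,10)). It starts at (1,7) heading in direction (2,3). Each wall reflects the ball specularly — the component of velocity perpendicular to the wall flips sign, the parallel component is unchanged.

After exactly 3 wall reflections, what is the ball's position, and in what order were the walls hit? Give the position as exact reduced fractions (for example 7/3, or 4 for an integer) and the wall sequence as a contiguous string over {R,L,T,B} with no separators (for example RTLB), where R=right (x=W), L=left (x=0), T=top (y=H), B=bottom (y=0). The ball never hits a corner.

1. t=1 → T at (3,10); v=(2,-3)
2. t=5/2 → R at (8,5/2); v=(-2,-3)
3. t=5/6 → B at (19/3,0); v=(-2,3)

Final position: (19/3,0)
Wall sequence: TRB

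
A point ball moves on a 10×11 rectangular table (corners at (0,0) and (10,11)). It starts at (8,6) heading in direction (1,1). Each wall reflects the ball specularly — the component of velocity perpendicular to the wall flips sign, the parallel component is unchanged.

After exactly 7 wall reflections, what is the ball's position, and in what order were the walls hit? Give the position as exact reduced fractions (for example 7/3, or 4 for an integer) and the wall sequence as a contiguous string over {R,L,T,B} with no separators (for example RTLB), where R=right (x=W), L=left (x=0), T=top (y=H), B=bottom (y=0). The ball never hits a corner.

Final position: (0,6)
Wall sequence: RTLBRTL

1. t=2 → R at (10,8); v=(-1,1)
2. t=3 → T at (7,11); v=(-1,-1)
3. t=7 → L at (0,4); v=(1,-1)
4. t=4 → B at (4,0); v=(1,1)
5. t=6 → R at (10,6); v=(-1,1)
6. t=5 → T at (5,11); v=(-1,-1)
7. t=5 → L at (0,6); v=(1,-1)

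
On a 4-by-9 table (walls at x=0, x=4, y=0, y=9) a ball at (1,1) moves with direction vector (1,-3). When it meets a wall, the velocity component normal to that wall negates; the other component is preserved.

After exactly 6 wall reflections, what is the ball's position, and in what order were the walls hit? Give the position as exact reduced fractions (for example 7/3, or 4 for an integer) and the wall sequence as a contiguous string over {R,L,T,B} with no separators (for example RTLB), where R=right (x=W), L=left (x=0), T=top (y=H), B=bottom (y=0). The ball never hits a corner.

1. t=1/3 → B at (4/3,0); v=(1,3)
2. t=8/3 → R at (4,8); v=(-1,3)
3. t=1/3 → T at (11/3,9); v=(-1,-3)
4. t=3 → B at (2/3,0); v=(-1,3)
5. t=2/3 → L at (0,2); v=(1,3)
6. t=7/3 → T at (7/3,9); v=(1,-3)

Final position: (7/3,9)
Wall sequence: BRTBLT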